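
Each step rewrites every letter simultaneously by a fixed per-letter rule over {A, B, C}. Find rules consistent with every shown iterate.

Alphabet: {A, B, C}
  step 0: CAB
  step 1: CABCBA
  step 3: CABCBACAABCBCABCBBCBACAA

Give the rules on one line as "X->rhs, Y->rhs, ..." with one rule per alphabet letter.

A->BCB, B->A, C->CA

  step 0 ⇒ step 1: CAB ⇒ CA·BCB·A
    A ↦ BCB
    B ↦ A
    C ↦ CA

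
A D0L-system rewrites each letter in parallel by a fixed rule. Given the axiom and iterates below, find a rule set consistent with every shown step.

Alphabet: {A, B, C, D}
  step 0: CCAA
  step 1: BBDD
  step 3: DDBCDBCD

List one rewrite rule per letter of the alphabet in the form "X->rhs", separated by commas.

A->D, B->A, C->B, D->CD

  step 0 ⇒ step 1: CCAA ⇒ B·B·D·D
    A ↦ D
    C ↦ B
    B ↦ A  (constrained at step 1)
    D ↦ CD  (constrained at step 1)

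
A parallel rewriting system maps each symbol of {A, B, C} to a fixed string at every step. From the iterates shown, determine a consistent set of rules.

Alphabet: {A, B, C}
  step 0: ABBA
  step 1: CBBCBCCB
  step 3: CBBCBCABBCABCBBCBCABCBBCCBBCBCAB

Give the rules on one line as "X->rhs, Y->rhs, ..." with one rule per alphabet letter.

  step 0 ⇒ step 1: ABBA ⇒ CB·BC·BC·CB
    A ↦ CB
    B ↦ BC
    C ↦ AB  (constrained at step 1)

A->CB, B->BC, C->AB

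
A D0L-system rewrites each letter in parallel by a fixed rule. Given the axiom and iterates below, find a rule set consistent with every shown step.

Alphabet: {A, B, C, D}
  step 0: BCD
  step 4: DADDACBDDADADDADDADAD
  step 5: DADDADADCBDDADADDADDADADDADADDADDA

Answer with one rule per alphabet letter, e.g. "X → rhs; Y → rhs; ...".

A->D, B->D, C->CB, D->DA

  step 4 ⇒ step 5: DADDACBDDADADDADDADAD ⇒ DA·D·DA·DA·D·CB·D·DA·DA·D·DA·D·DA·DA·D·DA·DA·D·DA·D·DA
    A ↦ D
    B ↦ D
    C ↦ CB
    D ↦ DA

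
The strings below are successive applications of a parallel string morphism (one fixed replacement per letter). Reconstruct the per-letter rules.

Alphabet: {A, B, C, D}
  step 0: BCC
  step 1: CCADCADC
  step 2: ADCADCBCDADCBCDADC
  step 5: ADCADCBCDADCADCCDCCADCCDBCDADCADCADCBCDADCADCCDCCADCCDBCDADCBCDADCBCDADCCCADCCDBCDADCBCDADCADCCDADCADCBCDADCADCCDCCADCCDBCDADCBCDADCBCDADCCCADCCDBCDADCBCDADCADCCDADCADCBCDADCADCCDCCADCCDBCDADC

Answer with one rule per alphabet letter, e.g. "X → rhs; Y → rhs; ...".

A->B, B->CC, C->ADC, D->CD

  step 1 ⇒ step 2: CCADCADC ⇒ ADC·ADC·B·CD·ADC·B·CD·ADC
    A ↦ B
    C ↦ ADC
    D ↦ CD
  step 0 ⇒ step 1: BCC ⇒ CC·ADC·ADC
    B ↦ CC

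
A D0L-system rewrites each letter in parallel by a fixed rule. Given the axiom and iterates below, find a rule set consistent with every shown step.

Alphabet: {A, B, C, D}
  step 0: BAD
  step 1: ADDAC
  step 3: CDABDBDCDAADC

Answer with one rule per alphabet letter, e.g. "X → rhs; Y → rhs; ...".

  step 0 ⇒ step 1: BAD ⇒ AD·DA·C
    A ↦ DA
    B ↦ AD
    D ↦ C
    C ↦ BD  (constrained at step 1)

A->DA, B->AD, C->BD, D->C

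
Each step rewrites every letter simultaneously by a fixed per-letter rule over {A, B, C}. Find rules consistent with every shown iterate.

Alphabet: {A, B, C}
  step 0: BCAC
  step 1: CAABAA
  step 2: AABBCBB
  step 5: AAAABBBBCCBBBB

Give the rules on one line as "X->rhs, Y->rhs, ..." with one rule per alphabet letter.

A->B, B->C, C->AA

  step 1 ⇒ step 2: CAABAA ⇒ AA·B·B·C·B·B
    A ↦ B
    B ↦ C
    C ↦ AA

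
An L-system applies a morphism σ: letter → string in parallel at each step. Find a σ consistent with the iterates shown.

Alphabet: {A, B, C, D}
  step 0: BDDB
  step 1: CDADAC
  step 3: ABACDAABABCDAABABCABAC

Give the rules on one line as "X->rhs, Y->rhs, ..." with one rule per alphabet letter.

  step 0 ⇒ step 1: BDDB ⇒ C·DA·DA·C
    B ↦ C
    D ↦ DA
    A ↦ AB  (constrained at step 1)
    C ↦ AC  (constrained at step 1)

A->AB, B->C, C->AC, D->DA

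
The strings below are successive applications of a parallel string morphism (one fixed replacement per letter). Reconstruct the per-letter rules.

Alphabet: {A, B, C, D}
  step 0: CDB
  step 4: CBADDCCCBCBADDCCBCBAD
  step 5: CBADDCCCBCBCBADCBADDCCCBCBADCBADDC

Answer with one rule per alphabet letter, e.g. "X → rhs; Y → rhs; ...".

A->D, B->AD, C->CB, D->C

  step 4 ⇒ step 5: CBADDCCCBCBADDCCBCBAD ⇒ CB·AD·D·C·C·CB·CB·CB·AD·CB·AD·D·C·C·CB·CB·AD·CB·AD·D·C
    A ↦ D
    B ↦ AD
    C ↦ CB
    D ↦ C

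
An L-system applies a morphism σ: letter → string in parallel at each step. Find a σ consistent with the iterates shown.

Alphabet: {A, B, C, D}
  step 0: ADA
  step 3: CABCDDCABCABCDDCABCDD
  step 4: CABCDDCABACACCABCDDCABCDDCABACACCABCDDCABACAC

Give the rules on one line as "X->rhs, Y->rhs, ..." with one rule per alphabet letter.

A->C, B->DD, C->CAB, D->AC

  step 3 ⇒ step 4: CABCDDCABCABCDDCABCDD ⇒ CAB·C·DD·CAB·AC·AC·CAB·C·DD·CAB·C·DD·CAB·AC·AC·CAB·C·DD·CAB·AC·AC
    A ↦ C
    B ↦ DD
    C ↦ CAB
    D ↦ AC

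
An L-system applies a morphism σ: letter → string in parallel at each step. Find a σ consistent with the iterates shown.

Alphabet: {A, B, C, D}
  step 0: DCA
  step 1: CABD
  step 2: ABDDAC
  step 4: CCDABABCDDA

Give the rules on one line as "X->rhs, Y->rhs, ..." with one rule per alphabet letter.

A->D, B->DA, C->AB, D->C

  step 1 ⇒ step 2: CABD ⇒ AB·D·DA·C
    A ↦ D
    B ↦ DA
    C ↦ AB
    D ↦ C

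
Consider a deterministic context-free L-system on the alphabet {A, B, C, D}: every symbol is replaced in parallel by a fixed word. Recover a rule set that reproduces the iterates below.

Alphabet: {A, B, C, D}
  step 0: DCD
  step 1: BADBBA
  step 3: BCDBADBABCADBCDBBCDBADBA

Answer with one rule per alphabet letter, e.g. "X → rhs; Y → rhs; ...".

A->AD, B->BC, C->DB, D->BA

  step 0 ⇒ step 1: DCD ⇒ BA·DB·BA
    C ↦ DB
    D ↦ BA
    A ↦ AD  (constrained at step 1)
    B ↦ BC  (constrained at step 1)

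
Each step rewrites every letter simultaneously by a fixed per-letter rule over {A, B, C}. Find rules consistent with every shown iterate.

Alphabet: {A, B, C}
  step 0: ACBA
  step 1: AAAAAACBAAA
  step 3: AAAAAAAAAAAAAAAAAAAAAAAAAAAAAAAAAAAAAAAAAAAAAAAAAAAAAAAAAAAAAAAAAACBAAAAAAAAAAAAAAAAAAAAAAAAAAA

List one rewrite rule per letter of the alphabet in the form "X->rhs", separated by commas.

A->AAA, B->ACB, C->AA

  step 0 ⇒ step 1: ACBA ⇒ AAA·AA·ACB·AAA
    A ↦ AAA
    B ↦ ACB
    C ↦ AA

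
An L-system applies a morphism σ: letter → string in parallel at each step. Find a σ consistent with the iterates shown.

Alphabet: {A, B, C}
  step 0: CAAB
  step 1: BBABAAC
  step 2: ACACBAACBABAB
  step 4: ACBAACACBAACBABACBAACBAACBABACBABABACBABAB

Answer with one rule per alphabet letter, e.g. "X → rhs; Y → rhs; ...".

A->BA, B->AC, C->B

  step 1 ⇒ step 2: BBABAAC ⇒ AC·AC·BA·AC·BA·BA·B
    A ↦ BA
    B ↦ AC
    C ↦ B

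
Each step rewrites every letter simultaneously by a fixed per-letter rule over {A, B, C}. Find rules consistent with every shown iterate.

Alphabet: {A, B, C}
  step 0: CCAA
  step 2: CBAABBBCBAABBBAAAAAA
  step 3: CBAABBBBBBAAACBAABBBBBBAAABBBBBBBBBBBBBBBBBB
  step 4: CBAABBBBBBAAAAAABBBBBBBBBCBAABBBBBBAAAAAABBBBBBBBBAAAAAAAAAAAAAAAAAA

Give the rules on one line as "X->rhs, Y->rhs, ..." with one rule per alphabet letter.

A->BBB, B->A, C->CBA

  step 3 ⇒ step 4: CBAABBBBBBAAACBAABBBBBBAAABBBBBBBBBBBBBBBBBB ⇒ CBA·A·BBB·BBB·A·A·A·A·A·A·BBB·BBB·BBB·CBA·A·BBB·BBB·A·A·A·A·A·A·BBB·BBB·BBB·A·A·A·A·A·A·A·A·A·A·A·A·A·A·A·A·A·A
    A ↦ BBB
    B ↦ A
    C ↦ CBA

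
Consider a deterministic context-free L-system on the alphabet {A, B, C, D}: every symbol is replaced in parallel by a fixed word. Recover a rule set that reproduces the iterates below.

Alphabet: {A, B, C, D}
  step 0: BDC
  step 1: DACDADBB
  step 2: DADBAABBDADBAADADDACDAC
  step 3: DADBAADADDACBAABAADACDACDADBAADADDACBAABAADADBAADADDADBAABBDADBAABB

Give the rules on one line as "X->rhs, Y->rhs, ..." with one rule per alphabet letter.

  step 2 ⇒ step 3: DADBAABBDADBAADADDACDAC ⇒ DAD·BAA·DAD·DAC·BAA·BAA·DAC·DAC·DAD·BAA·DAD·DAC·BAA·BAA·DAD·BAA·DAD·DAD·BAA·BB·DAD·BAA·BB
    A ↦ BAA
    B ↦ DAC
    C ↦ BB
    D ↦ DAD

A->BAA, B->DAC, C->BB, D->DAD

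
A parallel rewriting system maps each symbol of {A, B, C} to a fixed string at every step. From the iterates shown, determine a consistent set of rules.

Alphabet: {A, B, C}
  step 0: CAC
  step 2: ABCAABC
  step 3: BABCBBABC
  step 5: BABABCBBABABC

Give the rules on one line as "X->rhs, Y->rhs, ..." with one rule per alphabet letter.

  step 2 ⇒ step 3: ABCAABC ⇒ B·A·BC·B·B·A·BC
    A ↦ B
    B ↦ A
    C ↦ BC

A->B, B->A, C->BC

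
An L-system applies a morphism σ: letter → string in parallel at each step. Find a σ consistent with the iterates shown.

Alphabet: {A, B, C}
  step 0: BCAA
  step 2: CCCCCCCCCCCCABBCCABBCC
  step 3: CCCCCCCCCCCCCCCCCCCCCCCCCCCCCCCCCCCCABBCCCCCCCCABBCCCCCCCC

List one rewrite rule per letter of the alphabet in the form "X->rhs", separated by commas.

A->ABB, B->C, C->CCC

  step 2 ⇒ step 3: CCCCCCCCCCCCABBCCABBCC ⇒ CCC·CCC·CCC·CCC·CCC·CCC·CCC·CCC·CCC·CCC·CCC·CCC·ABB·C·C·CCC·CCC·ABB·C·C·CCC·CCC
    A ↦ ABB
    B ↦ C
    C ↦ CCC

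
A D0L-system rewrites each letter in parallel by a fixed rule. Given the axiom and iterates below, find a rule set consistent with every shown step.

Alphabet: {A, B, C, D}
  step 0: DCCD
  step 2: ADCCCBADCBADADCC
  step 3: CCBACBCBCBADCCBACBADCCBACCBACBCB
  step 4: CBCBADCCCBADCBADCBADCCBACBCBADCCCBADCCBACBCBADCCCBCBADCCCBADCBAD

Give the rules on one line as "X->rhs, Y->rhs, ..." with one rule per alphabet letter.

  step 3 ⇒ step 4: CCBACBCBCBADCCBACBADCCBACCBACBCB ⇒ CB·CB·AD·CC·CB·AD·CB·AD·CB·AD·CC·BA·CB·CB·AD·CC·CB·AD·CC·BA·CB·CB·AD·CC·CB·CB·AD·CC·CB·AD·CB·AD
    A ↦ CC
    B ↦ AD
    C ↦ CB
    D ↦ BA

A->CC, B->AD, C->CB, D->BA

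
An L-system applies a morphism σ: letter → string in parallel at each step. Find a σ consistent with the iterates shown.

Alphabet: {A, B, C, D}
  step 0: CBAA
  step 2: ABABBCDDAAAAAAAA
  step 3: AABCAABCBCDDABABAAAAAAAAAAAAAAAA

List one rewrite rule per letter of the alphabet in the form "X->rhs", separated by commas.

  step 2 ⇒ step 3: ABABBCDDAAAAAAAA ⇒ AA·BC·AA·BC·BC·DD·AB·AB·AA·AA·AA·AA·AA·AA·AA·AA
    A ↦ AA
    B ↦ BC
    C ↦ DD
    D ↦ AB

A->AA, B->BC, C->DD, D->AB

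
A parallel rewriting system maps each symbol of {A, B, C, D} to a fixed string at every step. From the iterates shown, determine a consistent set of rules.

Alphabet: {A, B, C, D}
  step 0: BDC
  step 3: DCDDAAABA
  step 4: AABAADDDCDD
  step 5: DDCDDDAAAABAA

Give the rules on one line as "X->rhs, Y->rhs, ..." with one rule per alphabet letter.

A->D, B->CD, C->AB, D->A

  step 4 ⇒ step 5: AABAADDDCDD ⇒ D·D·CD·D·D·A·A·A·AB·A·A
    A ↦ D
    B ↦ CD
    C ↦ AB
    D ↦ A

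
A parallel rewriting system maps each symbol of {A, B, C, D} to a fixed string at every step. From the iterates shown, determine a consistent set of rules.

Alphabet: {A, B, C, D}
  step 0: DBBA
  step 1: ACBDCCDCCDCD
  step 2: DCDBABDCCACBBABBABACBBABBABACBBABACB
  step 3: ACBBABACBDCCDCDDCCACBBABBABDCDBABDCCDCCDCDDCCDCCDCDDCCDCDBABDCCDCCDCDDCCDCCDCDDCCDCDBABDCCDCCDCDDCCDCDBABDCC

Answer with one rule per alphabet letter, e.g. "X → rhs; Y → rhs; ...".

  step 2 ⇒ step 3: DCDBABDCCACBBABBABACBBABBABACBBABACB ⇒ ACB·BAB·ACB·DCC·DCD·DCC·ACB·BAB·BAB·DCD·BAB·DCC·DCC·DCD·DCC·DCC·DCD·DCC·DCD·BAB·DCC·DCC·DCD·DCC·DCC·DCD·DCC·DCD·BAB·DCC·DCC·DCD·DCC·DCD·BAB·DCC
    A ↦ DCD
    B ↦ DCC
    C ↦ BAB
    D ↦ ACB

A->DCD, B->DCC, C->BAB, D->ACB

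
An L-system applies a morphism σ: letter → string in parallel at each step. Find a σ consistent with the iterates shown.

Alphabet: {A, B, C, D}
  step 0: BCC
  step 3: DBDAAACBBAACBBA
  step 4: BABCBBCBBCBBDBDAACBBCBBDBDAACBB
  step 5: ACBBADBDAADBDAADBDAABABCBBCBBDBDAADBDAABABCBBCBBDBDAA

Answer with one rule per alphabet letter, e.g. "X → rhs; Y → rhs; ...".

  step 4 ⇒ step 5: BABCBBCBBCBBDBDAACBBCBBDBDAACBB ⇒ A·CBB·A·DBD·A·A·DBD·A·A·DBD·A·A·B·A·B·CBB·CBB·DBD·A·A·DBD·A·A·B·A·B·CBB·CBB·DBD·A·A
    A ↦ CBB
    B ↦ A
    C ↦ DBD
    D ↦ B

A->CBB, B->A, C->DBD, D->B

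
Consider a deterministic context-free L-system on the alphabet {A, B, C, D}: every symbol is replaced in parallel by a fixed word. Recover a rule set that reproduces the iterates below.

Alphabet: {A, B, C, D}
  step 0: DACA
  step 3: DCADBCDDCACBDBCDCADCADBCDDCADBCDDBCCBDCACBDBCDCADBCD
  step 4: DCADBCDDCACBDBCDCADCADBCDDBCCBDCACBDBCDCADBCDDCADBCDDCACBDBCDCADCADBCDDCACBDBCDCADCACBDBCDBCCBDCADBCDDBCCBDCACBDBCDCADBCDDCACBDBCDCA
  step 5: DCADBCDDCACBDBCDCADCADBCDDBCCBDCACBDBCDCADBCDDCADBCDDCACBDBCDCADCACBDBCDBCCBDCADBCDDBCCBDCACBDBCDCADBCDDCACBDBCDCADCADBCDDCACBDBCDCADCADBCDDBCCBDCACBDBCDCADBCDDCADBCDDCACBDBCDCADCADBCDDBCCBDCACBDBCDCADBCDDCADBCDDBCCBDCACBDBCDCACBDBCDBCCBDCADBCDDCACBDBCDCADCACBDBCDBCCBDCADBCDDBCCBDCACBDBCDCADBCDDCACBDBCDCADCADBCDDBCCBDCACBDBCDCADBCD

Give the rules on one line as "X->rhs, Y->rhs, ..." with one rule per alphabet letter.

  step 4 ⇒ step 5: DCADBCDDCACBDBCDCADCADBCDDBCCBDCACBDBCDCADBCDDCADBCDDCACBDBCDCADCADBCDDCACBDBCDCADCACBDBCDBCCBDCADBCDDBCCBDCACBDBCDCADBCDDCACBDBCDCA ⇒ DCA·DBC·D·DCA·CB·DBC·DCA·DCA·DBC·D·DBC·CB·DCA·CB·DBC·DCA·DBC·D·DCA·DBC·D·DCA·CB·DBC·DCA·DCA·CB·DBC·DBC·CB·DCA·DBC·D·DBC·CB·DCA·CB·DBC·DCA·DBC·D·DCA·CB·DBC·DCA·DCA·DBC·D·DCA·CB·DBC·DCA·DCA·DBC·D·DBC·CB·DCA·CB·DBC·DCA·DBC·D·DCA·DBC·D·DCA·CB·DBC·DCA·DCA·DBC·D·DBC·CB·DCA·CB·DBC·DCA·DBC·D·DCA·DBC·D·DBC·CB·DCA·CB·DBC·DCA·CB·DBC·DBC·CB·DCA·DBC·D·DCA·CB·DBC·DCA·DCA·CB·DBC·DBC·CB·DCA·DBC·D·DBC·CB·DCA·CB·DBC·DCA·DBC·D·DCA·CB·DBC·DCA·DCA·DBC·D·DBC·CB·DCA·CB·DBC·DCA·DBC·D
    A ↦ D
    B ↦ CB
    C ↦ DBC
    D ↦ DCA

A->D, B->CB, C->DBC, D->DCA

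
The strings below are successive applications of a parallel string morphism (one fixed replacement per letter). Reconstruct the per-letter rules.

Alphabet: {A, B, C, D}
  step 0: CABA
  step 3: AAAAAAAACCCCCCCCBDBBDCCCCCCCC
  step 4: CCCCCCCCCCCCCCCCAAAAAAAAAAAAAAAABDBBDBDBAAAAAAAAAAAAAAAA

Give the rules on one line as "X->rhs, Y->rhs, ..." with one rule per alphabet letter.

A->CC, B->BD, C->AA, D->B

  step 3 ⇒ step 4: AAAAAAAACCCCCCCCBDBBDCCCCCCCC ⇒ CC·CC·CC·CC·CC·CC·CC·CC·AA·AA·AA·AA·AA·AA·AA·AA·BD·B·BD·BD·B·AA·AA·AA·AA·AA·AA·AA·AA
    A ↦ CC
    B ↦ BD
    C ↦ AA
    D ↦ B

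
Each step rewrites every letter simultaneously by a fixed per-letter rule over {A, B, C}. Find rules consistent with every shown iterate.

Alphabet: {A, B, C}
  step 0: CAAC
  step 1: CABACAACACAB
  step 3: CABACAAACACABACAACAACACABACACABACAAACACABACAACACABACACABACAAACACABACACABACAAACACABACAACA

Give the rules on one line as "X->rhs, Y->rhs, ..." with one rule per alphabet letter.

  step 0 ⇒ step 1: CAAC ⇒ CAB·ACA·ACA·CAB
    A ↦ ACA
    C ↦ CAB
    B ↦ A  (constrained at step 1)

A->ACA, B->A, C->CAB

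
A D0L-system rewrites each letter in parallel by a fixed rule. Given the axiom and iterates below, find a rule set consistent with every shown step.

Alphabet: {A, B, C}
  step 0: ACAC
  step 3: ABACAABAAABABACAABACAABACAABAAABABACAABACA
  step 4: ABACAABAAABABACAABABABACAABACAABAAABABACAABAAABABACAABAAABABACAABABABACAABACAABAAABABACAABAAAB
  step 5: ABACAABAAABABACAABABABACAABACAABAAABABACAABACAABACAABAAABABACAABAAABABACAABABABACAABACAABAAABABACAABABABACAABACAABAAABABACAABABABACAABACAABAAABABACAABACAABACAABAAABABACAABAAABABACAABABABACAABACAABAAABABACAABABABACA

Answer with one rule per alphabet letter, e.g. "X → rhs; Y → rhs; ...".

  step 4 ⇒ step 5: ABACAABAAABABACAABABABACAABACAABAAABABACAABAAABABACAABAAABABACAABABABACAABACAABAAABABACAABAAAB ⇒ AB·ACA·AB·AA·AB·AB·ACA·AB·AB·AB·ACA·AB·ACA·AB·AA·AB·AB·ACA·AB·ACA·AB·ACA·AB·AA·AB·AB·ACA·AB·AA·AB·AB·ACA·AB·AB·AB·ACA·AB·ACA·AB·AA·AB·AB·ACA·AB·AB·AB·ACA·AB·ACA·AB·AA·AB·AB·ACA·AB·AB·AB·ACA·AB·ACA·AB·AA·AB·AB·ACA·AB·ACA·AB·ACA·AB·AA·AB·AB·ACA·AB·AA·AB·AB·ACA·AB·AB·AB·ACA·AB·ACA·AB·AA·AB·AB·ACA·AB·AB·AB·ACA
    A ↦ AB
    B ↦ ACA
    C ↦ AA

A->AB, B->ACA, C->AA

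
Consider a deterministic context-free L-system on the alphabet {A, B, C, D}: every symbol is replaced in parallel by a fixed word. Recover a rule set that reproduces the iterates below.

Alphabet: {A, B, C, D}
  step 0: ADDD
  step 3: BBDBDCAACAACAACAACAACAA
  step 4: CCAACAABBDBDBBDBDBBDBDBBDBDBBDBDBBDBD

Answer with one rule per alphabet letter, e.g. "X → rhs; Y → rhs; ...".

A->BD, B->C, C->B, D->AA

  step 3 ⇒ step 4: BBDBDCAACAACAACAACAACAA ⇒ C·C·AA·C·AA·B·BD·BD·B·BD·BD·B·BD·BD·B·BD·BD·B·BD·BD·B·BD·BD
    A ↦ BD
    B ↦ C
    C ↦ B
    D ↦ AA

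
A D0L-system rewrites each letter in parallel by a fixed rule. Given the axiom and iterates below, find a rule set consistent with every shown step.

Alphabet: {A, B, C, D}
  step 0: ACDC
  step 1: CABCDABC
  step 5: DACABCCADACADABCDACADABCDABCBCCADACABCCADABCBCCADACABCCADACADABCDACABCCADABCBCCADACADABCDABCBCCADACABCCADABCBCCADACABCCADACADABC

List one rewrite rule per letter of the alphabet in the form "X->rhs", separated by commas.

A->CA, B->DA, C->BC, D->DA

  step 0 ⇒ step 1: ACDC ⇒ CA·BC·DA·BC
    A ↦ CA
    C ↦ BC
    D ↦ DA
    B ↦ DA  (constrained at step 1)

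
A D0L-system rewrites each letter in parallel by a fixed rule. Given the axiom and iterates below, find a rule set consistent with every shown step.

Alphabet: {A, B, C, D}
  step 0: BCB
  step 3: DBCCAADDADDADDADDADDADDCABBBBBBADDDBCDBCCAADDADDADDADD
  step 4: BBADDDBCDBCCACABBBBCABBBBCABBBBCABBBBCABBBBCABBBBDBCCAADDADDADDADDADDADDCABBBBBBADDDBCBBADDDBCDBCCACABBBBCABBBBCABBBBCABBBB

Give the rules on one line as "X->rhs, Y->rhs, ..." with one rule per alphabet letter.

  step 3 ⇒ step 4: DBCCAADDADDADDADDADDADDCABBBBBBADDDBCDBCCAADDADDADDADD ⇒ BB·ADD·DBC·DBC·CA·CA·BB·BB·CA·BB·BB·CA·BB·BB·CA·BB·BB·CA·BB·BB·CA·BB·BB·DBC·CA·ADD·ADD·ADD·ADD·ADD·ADD·CA·BB·BB·BB·ADD·DBC·BB·ADD·DBC·DBC·CA·CA·BB·BB·CA·BB·BB·CA·BB·BB·CA·BB·BB
    A ↦ CA
    B ↦ ADD
    C ↦ DBC
    D ↦ BB

A->CA, B->ADD, C->DBC, D->BB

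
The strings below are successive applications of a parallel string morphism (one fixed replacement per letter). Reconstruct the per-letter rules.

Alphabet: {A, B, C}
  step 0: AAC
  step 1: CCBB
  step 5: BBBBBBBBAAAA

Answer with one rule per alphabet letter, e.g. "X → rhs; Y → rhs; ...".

  step 0 ⇒ step 1: AAC ⇒ C·C·BB
    A ↦ C
    C ↦ BB
    B ↦ A  (constrained at step 1)

A->C, B->A, C->BB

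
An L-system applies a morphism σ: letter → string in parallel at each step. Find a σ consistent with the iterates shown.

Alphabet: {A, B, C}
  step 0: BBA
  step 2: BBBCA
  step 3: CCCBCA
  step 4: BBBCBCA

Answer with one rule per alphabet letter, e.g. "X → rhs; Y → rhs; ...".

A->CA, B->C, C->B

  step 3 ⇒ step 4: CCCBCA ⇒ B·B·B·C·B·CA
    A ↦ CA
    B ↦ C
    C ↦ B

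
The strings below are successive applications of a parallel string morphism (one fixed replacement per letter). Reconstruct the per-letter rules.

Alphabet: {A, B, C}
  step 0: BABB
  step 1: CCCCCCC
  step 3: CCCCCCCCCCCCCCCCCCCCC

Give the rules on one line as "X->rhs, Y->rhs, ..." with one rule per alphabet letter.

A->C, B->CC, C->AB

  step 0 ⇒ step 1: BABB ⇒ CC·C·CC·CC
    A ↦ C
    B ↦ CC
    C ↦ AB  (constrained at step 1)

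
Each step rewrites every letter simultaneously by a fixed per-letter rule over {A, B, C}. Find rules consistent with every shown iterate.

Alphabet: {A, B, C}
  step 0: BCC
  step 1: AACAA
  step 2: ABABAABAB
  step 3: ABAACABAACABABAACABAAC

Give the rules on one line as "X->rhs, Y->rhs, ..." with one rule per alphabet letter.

A->AB, B->AAC, C->A

  step 2 ⇒ step 3: ABABAABAB ⇒ AB·AAC·AB·AAC·AB·AB·AAC·AB·AAC
    A ↦ AB
    B ↦ AAC
  step 0 ⇒ step 1: BCC ⇒ AAC·A·A
    C ↦ A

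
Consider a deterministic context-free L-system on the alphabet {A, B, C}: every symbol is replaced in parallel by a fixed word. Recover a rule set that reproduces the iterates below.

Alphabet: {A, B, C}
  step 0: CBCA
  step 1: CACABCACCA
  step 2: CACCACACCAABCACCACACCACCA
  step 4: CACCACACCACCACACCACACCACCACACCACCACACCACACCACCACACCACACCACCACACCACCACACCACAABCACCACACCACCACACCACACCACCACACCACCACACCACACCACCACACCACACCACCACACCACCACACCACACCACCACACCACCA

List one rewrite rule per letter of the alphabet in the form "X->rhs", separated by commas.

  step 1 ⇒ step 2: CACABCACCA ⇒ CAC·CA·CAC·CA·AB·CAC·CA·CAC·CAC·CA
    A ↦ CA
    B ↦ AB
    C ↦ CAC

A->CA, B->AB, C->CAC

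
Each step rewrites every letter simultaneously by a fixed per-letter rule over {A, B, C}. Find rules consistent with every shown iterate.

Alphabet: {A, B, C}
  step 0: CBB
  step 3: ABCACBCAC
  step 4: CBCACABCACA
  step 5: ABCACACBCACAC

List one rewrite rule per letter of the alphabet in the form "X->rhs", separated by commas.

A->C, B->BC, C->A

  step 4 ⇒ step 5: CBCACABCACA ⇒ A·BC·A·C·A·C·BC·A·C·A·C
    A ↦ C
    B ↦ BC
    C ↦ A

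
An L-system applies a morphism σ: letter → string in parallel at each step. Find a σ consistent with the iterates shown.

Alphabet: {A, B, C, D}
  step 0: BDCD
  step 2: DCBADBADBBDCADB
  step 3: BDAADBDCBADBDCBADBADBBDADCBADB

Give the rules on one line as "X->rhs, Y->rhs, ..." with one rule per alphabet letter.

A->DC, B->ADB, C->DA, D->B

  step 2 ⇒ step 3: DCBADBADBBDCADB ⇒ B·DA·ADB·DC·B·ADB·DC·B·ADB·ADB·B·DA·DC·B·ADB
    A ↦ DC
    B ↦ ADB
    C ↦ DA
    D ↦ B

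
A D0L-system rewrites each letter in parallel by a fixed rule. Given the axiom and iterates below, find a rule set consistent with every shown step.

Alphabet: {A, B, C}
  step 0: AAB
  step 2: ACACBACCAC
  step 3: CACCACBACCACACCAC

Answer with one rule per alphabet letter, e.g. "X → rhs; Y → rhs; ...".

  step 2 ⇒ step 3: ACACBACCAC ⇒ C·AC·C·AC·BAC·C·AC·AC·C·AC
    A ↦ C
    B ↦ BAC
    C ↦ AC

A->C, B->BAC, C->AC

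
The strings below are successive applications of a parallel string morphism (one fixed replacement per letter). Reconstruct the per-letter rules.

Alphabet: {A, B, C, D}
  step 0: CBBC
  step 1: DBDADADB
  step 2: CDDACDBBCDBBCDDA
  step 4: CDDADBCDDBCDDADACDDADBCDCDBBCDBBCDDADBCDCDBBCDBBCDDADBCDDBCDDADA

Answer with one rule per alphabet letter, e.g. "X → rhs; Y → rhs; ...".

  step 1 ⇒ step 2: DBDADADB ⇒ CD·DA·CD·BB·CD·BB·CD·DA
    A ↦ BB
    B ↦ DA
    D ↦ CD
  step 0 ⇒ step 1: CBBC ⇒ DB·DA·DA·DB
    C ↦ DB

A->BB, B->DA, C->DB, D->CD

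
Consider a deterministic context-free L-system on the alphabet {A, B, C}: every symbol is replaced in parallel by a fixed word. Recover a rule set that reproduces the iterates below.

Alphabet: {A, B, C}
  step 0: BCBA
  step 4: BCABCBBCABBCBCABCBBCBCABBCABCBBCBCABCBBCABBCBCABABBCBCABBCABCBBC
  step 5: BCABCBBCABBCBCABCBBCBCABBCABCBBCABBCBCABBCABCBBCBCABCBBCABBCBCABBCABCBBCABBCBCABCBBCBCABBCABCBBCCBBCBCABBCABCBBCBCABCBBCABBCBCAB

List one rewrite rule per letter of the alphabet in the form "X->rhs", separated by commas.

  step 4 ⇒ step 5: BCABCBBCABBCBCABCBBCBCABBCABCBBCBCABCBBCABBCBCABABBCBCABBCABCBBC ⇒ BC·AB·CB·BC·AB·BC·BC·AB·CB·BC·BC·AB·BC·AB·CB·BC·AB·BC·BC·AB·BC·AB·CB·BC·BC·AB·CB·BC·AB·BC·BC·AB·BC·AB·CB·BC·AB·BC·BC·AB·CB·BC·BC·AB·BC·AB·CB·BC·CB·BC·BC·AB·BC·AB·CB·BC·BC·AB·CB·BC·AB·BC·BC·AB
    A ↦ CB
    B ↦ BC
    C ↦ AB

A->CB, B->BC, C->AB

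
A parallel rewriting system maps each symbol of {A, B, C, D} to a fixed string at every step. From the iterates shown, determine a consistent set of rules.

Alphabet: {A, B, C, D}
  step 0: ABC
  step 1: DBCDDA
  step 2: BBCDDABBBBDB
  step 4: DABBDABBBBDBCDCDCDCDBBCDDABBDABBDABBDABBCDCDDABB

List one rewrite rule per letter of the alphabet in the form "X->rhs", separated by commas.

  step 1 ⇒ step 2: DBCDDA ⇒ BB·CD·DA·BB·BB·DB
    A ↦ DB
    B ↦ CD
    C ↦ DA
    D ↦ BB

A->DB, B->CD, C->DA, D->BB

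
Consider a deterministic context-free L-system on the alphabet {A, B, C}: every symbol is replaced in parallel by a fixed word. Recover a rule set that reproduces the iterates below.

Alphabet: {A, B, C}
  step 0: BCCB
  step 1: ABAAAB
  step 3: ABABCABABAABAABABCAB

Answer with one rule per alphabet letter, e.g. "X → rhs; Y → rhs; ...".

  step 0 ⇒ step 1: BCCB ⇒ AB·A·A·AB
    B ↦ AB
    C ↦ A
    A ↦ BC  (constrained at step 1)

A->BC, B->AB, C->A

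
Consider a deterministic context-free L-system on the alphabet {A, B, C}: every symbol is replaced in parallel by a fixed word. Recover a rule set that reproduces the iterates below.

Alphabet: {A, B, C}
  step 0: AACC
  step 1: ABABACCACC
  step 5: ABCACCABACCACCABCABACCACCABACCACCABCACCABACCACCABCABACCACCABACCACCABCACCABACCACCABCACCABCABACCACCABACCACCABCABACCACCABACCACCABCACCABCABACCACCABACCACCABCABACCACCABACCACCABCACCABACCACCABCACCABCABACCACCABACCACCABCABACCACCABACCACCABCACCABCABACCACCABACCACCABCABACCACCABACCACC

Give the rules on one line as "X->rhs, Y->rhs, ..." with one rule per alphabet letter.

A->AB, B->C, C->ACC

  step 0 ⇒ step 1: AACC ⇒ AB·AB·ACC·ACC
    A ↦ AB
    C ↦ ACC
    B ↦ C  (constrained at step 1)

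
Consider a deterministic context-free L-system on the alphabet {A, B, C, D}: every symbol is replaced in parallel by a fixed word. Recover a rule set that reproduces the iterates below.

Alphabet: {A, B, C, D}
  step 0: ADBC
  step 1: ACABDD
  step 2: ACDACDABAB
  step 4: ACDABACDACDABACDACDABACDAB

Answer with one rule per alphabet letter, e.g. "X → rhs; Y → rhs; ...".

A->AC, B->D, C->D, D->AB

  step 1 ⇒ step 2: ACABDD ⇒ AC·D·AC·D·AB·AB
    A ↦ AC
    B ↦ D
    C ↦ D
    D ↦ AB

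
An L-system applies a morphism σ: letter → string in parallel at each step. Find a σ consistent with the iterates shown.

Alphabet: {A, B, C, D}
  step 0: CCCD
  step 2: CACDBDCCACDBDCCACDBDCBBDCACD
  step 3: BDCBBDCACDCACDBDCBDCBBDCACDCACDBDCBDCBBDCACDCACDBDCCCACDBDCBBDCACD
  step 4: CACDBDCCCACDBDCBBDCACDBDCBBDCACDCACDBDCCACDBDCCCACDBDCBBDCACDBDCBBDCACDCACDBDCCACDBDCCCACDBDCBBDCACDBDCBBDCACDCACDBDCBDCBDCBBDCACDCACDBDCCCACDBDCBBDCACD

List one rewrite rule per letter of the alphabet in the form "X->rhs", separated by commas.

  step 3 ⇒ step 4: BDCBBDCACDCACDBDCBDCBBDCACDCACDBDCBDCBBDCACDCACDBDCCCACDBDCBBDCACD ⇒ C·ACD·BDC·C·C·ACD·BDC·B·BDC·ACD·BDC·B·BDC·ACD·C·ACD·BDC·C·ACD·BDC·C·C·ACD·BDC·B·BDC·ACD·BDC·B·BDC·ACD·C·ACD·BDC·C·ACD·BDC·C·C·ACD·BDC·B·BDC·ACD·BDC·B·BDC·ACD·C·ACD·BDC·BDC·BDC·B·BDC·ACD·C·ACD·BDC·C·C·ACD·BDC·B·BDC·ACD
    A ↦ B
    B ↦ C
    C ↦ BDC
    D ↦ ACD

A->B, B->C, C->BDC, D->ACD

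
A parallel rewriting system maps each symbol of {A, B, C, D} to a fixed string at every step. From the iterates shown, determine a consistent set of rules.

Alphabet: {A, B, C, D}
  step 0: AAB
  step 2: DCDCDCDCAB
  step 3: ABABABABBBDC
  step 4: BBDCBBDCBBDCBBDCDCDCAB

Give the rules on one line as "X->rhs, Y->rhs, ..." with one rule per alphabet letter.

  step 3 ⇒ step 4: ABABABABBBDC ⇒ BB·DC·BB·DC·BB·DC·BB·DC·DC·DC·A·B
    A ↦ BB
    B ↦ DC
    C ↦ B
    D ↦ A

A->BB, B->DC, C->B, D->A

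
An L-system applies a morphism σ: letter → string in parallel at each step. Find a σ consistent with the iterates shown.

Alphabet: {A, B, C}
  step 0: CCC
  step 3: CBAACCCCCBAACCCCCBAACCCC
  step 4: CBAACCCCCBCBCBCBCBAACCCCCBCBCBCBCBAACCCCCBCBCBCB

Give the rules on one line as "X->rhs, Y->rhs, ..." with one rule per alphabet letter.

A->CC, B->AA, C->CB

  step 3 ⇒ step 4: CBAACCCCCBAACCCCCBAACCCC ⇒ CB·AA·CC·CC·CB·CB·CB·CB·CB·AA·CC·CC·CB·CB·CB·CB·CB·AA·CC·CC·CB·CB·CB·CB
    A ↦ CC
    B ↦ AA
    C ↦ CB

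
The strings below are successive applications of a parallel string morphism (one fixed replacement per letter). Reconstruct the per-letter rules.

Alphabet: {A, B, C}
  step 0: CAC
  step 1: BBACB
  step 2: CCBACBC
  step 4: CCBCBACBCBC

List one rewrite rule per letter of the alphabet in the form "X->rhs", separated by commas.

A->BAC, B->C, C->B

  step 1 ⇒ step 2: BBACB ⇒ C·C·BAC·B·C
    A ↦ BAC
    B ↦ C
    C ↦ B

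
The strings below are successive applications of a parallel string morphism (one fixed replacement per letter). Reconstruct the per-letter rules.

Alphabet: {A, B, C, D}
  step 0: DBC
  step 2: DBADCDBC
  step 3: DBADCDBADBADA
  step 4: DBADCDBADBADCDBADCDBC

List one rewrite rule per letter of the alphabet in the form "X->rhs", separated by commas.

  step 3 ⇒ step 4: DBADCDBADBADA ⇒ DB·AD·C·DB·A·DB·AD·C·DB·AD·C·DB·C
    A ↦ C
    B ↦ AD
    C ↦ A
    D ↦ DB

A->C, B->AD, C->A, D->DB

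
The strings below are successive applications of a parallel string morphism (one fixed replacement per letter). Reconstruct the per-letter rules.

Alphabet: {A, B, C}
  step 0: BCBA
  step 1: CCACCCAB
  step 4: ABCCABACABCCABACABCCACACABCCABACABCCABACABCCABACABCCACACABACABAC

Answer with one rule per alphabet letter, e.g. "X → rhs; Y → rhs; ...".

  step 0 ⇒ step 1: BCBA ⇒ CC·AC·CC·AB
    A ↦ AB
    B ↦ CC
    C ↦ AC

A->AB, B->CC, C->AC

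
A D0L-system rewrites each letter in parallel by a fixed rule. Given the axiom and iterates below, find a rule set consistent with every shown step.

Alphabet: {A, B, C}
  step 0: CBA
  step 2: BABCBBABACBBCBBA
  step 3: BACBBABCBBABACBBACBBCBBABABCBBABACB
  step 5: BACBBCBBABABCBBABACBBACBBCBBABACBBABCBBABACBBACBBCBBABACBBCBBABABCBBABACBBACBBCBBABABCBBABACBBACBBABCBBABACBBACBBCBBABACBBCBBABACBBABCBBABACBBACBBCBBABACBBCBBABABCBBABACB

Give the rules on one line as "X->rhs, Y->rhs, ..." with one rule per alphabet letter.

A->CB, B->BA, C->BCB

  step 2 ⇒ step 3: BABCBBABACBBCBBA ⇒ BA·CB·BA·BCB·BA·BA·CB·BA·CB·BCB·BA·BA·BCB·BA·BA·CB
    A ↦ CB
    B ↦ BA
    C ↦ BCB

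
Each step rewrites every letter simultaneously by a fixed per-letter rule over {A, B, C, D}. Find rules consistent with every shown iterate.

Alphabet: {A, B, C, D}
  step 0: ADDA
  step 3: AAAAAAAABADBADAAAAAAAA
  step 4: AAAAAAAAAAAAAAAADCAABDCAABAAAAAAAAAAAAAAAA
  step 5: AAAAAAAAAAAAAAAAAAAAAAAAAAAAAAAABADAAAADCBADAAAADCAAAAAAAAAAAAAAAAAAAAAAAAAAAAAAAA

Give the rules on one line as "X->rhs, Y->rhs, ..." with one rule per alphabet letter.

A->AA, B->DC, C->AD, D->B

  step 4 ⇒ step 5: AAAAAAAAAAAAAAAADCAABDCAABAAAAAAAAAAAAAAAA ⇒ AA·AA·AA·AA·AA·AA·AA·AA·AA·AA·AA·AA·AA·AA·AA·AA·B·AD·AA·AA·DC·B·AD·AA·AA·DC·AA·AA·AA·AA·AA·AA·AA·AA·AA·AA·AA·AA·AA·AA·AA·AA
    A ↦ AA
    B ↦ DC
    C ↦ AD
    D ↦ B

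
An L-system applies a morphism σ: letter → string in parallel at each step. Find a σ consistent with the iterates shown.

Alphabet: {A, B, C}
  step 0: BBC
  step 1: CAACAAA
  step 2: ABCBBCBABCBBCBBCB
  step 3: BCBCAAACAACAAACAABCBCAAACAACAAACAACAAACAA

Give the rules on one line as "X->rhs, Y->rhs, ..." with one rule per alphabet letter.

A->BCB, B->CAA, C->A

  step 2 ⇒ step 3: ABCBBCBABCBBCBBCB ⇒ BCB·CAA·A·CAA·CAA·A·CAA·BCB·CAA·A·CAA·CAA·A·CAA·CAA·A·CAA
    A ↦ BCB
    B ↦ CAA
    C ↦ A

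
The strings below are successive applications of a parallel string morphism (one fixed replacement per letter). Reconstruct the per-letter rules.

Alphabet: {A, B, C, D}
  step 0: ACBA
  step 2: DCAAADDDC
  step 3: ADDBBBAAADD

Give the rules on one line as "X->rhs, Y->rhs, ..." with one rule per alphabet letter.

  step 2 ⇒ step 3: DCAAADDDC ⇒ A·DD·B·B·B·A·A·A·DD
    A ↦ B
    C ↦ DD
    D ↦ A
    B ↦ DC  (constrained at step 0)

A->B, B->DC, C->DD, D->A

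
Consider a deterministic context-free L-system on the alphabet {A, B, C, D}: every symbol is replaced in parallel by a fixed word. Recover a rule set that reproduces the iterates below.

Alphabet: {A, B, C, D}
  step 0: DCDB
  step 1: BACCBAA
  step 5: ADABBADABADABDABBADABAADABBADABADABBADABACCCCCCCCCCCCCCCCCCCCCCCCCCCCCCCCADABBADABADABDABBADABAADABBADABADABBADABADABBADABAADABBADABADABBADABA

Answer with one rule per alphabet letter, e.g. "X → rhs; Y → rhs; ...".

  step 0 ⇒ step 1: DCDB ⇒ BA·CC·BA·A
    B ↦ A
    C ↦ CC
    D ↦ BA
    A ↦ DAB  (constrained at step 1)

A->DAB, B->A, C->CC, D->BA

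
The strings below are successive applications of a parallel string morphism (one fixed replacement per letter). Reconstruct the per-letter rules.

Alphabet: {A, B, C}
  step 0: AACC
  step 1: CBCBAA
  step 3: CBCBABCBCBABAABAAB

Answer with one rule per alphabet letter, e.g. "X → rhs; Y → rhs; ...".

  step 0 ⇒ step 1: AACC ⇒ CB·CB·A·A
    A ↦ CB
    C ↦ A
    B ↦ AB  (constrained at step 1)

A->CB, B->AB, C->A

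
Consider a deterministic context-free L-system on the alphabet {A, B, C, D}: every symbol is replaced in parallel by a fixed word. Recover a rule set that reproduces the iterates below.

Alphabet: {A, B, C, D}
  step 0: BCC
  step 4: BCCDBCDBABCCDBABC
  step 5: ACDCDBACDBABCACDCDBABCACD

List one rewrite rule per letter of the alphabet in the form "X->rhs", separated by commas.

  step 4 ⇒ step 5: BCCDBCDBABCCDBABC ⇒ A·CD·CD·B·A·CD·B·A·BC·A·CD·CD·B·A·BC·A·CD
    A ↦ BC
    B ↦ A
    C ↦ CD
    D ↦ B

A->BC, B->A, C->CD, D->B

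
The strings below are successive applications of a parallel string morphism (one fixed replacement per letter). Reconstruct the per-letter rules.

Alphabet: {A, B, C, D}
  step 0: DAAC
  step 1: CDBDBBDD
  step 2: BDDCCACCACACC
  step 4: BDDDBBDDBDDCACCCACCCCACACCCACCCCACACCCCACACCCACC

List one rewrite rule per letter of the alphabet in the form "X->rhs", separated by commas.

  step 1 ⇒ step 2: CDBDBBDD ⇒ BDD·C·CA·C·CA·CA·C·C
    B ↦ CA
    C ↦ BDD
    D ↦ C
  step 0 ⇒ step 1: DAAC ⇒ C·DB·DB·BDD
    A ↦ DB

A->DB, B->CA, C->BDD, D->C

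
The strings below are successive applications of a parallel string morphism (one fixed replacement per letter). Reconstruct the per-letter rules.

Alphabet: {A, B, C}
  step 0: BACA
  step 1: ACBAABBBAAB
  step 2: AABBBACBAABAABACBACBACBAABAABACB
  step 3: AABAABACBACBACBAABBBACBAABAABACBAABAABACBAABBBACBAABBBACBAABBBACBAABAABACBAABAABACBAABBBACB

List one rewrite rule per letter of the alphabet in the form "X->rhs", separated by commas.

A->AAB, B->ACB, C->BB

  step 2 ⇒ step 3: AABBBACBAABAABACBACBACBAABAABACB ⇒ AAB·AAB·ACB·ACB·ACB·AAB·BB·ACB·AAB·AAB·ACB·AAB·AAB·ACB·AAB·BB·ACB·AAB·BB·ACB·AAB·BB·ACB·AAB·AAB·ACB·AAB·AAB·ACB·AAB·BB·ACB
    A ↦ AAB
    B ↦ ACB
    C ↦ BB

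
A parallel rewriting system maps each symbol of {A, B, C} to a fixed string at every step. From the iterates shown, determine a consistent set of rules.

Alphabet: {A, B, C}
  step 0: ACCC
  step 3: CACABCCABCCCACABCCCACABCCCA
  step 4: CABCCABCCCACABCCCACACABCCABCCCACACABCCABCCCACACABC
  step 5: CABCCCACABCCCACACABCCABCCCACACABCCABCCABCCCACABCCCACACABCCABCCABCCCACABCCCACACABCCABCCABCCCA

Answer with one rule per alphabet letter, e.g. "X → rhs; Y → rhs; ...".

  step 4 ⇒ step 5: CABCCABCCCACABCCCACACABCCABCCCACACABCCABCCCACACABC ⇒ CA·BC·C·CA·CA·BC·C·CA·CA·CA·BC·CA·BC·C·CA·CA·CA·BC·CA·BC·CA·BC·C·CA·CA·BC·C·CA·CA·CA·BC·CA·BC·CA·BC·C·CA·CA·BC·C·CA·CA·CA·BC·CA·BC·CA·BC·C·CA
    A ↦ BC
    B ↦ C
    C ↦ CA

A->BC, B->C, C->CA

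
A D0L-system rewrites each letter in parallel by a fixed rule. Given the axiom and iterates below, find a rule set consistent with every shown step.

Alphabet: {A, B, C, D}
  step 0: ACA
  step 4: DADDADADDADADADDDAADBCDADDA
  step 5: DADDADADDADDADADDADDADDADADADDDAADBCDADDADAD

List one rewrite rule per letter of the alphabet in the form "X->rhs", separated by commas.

A->D, B->A, C->DBC, D->DA

  step 4 ⇒ step 5: DADDADADDADADADDDAADBCDADDA ⇒ DA·D·DA·DA·D·DA·D·DA·DA·D·DA·D·DA·D·DA·DA·DA·D·D·DA·A·DBC·DA·D·DA·DA·D
    A ↦ D
    B ↦ A
    C ↦ DBC
    D ↦ DA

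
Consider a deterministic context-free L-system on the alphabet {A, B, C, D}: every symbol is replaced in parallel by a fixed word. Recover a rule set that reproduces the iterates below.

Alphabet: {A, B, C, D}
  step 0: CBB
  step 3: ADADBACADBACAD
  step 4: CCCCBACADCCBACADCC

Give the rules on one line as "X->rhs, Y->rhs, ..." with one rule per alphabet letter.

A->C, B->BA, C->AD, D->C

  step 3 ⇒ step 4: ADADBACADBACAD ⇒ C·C·C·C·BA·C·AD·C·C·BA·C·AD·C·C
    A ↦ C
    B ↦ BA
    C ↦ AD
    D ↦ C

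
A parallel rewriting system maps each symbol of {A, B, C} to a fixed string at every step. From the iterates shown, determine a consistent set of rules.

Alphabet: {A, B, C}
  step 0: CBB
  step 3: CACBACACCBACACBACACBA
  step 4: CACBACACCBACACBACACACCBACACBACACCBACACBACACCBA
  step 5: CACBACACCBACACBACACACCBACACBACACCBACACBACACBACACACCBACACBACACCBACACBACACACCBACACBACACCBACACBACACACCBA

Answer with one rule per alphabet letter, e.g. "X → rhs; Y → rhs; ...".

  step 4 ⇒ step 5: CACBACACCBACACBACACACCBACACBACACCBACACBACACCBA ⇒ CA·CBA·CA·C·CBA·CA·CBA·CA·CA·C·CBA·CA·CBA·CA·C·CBA·CA·CBA·CA·CBA·CA·CA·C·CBA·CA·CBA·CA·C·CBA·CA·CBA·CA·CA·C·CBA·CA·CBA·CA·C·CBA·CA·CBA·CA·CA·C·CBA
    A ↦ CBA
    B ↦ C
    C ↦ CA

A->CBA, B->C, C->CA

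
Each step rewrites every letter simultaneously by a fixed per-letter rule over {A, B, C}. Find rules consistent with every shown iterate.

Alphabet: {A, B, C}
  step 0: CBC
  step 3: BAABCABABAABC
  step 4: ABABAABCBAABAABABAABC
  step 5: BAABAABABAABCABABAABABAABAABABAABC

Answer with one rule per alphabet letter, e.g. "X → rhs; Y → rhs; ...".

  step 4 ⇒ step 5: ABABAABCBAABAABABAABC ⇒ BA·A·BA·A·BA·BA·A·BC·A·BA·BA·A·BA·BA·A·BA·A·BA·BA·A·BC
    A ↦ BA
    B ↦ A
    C ↦ BC

A->BA, B->A, C->BC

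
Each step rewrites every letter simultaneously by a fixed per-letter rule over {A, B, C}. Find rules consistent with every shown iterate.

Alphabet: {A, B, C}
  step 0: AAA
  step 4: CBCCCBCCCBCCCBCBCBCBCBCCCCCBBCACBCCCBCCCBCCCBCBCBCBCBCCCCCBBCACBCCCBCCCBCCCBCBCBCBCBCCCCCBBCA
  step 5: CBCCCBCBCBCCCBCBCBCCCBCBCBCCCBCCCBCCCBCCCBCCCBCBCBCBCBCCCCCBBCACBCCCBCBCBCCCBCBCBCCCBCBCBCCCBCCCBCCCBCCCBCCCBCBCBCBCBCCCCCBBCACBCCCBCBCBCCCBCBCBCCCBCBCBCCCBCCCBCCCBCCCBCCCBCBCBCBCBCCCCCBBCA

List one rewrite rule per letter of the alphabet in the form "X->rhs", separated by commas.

  step 4 ⇒ step 5: CBCCCBCCCBCCCBCBCBCBCBCCCCCBBCACBCCCBCCCBCCCBCBCBCBCBCCCCCBBCACBCCCBCCCBCCCBCBCBCBCBCCCCCBBCA ⇒ CB·CC·CB·CB·CB·CC·CB·CB·CB·CC·CB·CB·CB·CC·CB·CC·CB·CC·CB·CC·CB·CC·CB·CB·CB·CB·CB·CC·CC·CB·BCA·CB·CC·CB·CB·CB·CC·CB·CB·CB·CC·CB·CB·CB·CC·CB·CC·CB·CC·CB·CC·CB·CC·CB·CB·CB·CB·CB·CC·CC·CB·BCA·CB·CC·CB·CB·CB·CC·CB·CB·CB·CC·CB·CB·CB·CC·CB·CC·CB·CC·CB·CC·CB·CC·CB·CB·CB·CB·CB·CC·CC·CB·BCA
    A ↦ BCA
    B ↦ CC
    C ↦ CB

A->BCA, B->CC, C->CB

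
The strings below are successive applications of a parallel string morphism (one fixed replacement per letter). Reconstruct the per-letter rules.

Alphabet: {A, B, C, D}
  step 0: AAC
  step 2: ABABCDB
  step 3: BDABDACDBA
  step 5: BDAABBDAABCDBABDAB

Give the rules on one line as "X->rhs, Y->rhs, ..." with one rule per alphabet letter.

  step 2 ⇒ step 3: ABABCDB ⇒ BD·A·BD·A·CD·B·A
    A ↦ BD
    B ↦ A
    C ↦ CD
    D ↦ B

A->BD, B->A, C->CD, D->B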